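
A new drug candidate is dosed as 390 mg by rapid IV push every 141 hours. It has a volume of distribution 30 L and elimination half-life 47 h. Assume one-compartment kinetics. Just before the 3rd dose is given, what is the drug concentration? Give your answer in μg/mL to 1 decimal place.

f = (1/2)^(τ/t½) = (1/2)^(141/47) ≈ 0.1250.
C₀ = D/Vd = 390/30 ≈ 13.000 μg/mL.
Before the 3rd dose, 2 doses have been given. Superposition: Cmin = C₀·(f + f²).
≈ 13.000 × (0.1250 + 0.0156) ≈ 13.000 × 0.1406 ≈ 1.828 μg/mL.

1.8 μg/mL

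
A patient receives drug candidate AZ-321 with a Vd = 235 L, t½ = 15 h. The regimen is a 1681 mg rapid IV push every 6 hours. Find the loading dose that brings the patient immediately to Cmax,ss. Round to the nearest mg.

f = (1/2)^(6/15) ≈ 0.757858; accumulation ratio R = 1/(1−f) ≈ 4.12981.
Loading dose to hit Cmax,ss on first dose: D_load = D_maint·R ≈ 1681 × 4.12981 ≈ 6942.21 mg.

6942 mg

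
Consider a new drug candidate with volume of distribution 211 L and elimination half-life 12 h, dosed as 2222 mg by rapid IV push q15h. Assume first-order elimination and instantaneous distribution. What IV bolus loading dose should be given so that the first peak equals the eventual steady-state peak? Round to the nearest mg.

f = (1/2)^(15/12) ≈ 0.420448; accumulation ratio R = 1/(1−f) ≈ 1.72547.
Loading dose to hit Cmax,ss on first dose: D_load = D_maint·R ≈ 2222 × 1.72547 ≈ 3833.99 mg.

3834 mg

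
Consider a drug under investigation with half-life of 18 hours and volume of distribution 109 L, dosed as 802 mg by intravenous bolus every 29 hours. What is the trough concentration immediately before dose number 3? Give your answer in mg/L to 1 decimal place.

f = (1/2)^(τ/t½) = (1/2)^(29/18) ≈ 0.3273.
C₀ = D/Vd = 802/109 ≈ 7.358 mg/L.
Before the 3rd dose, 2 doses have been given. Superposition: Cmin = C₀·(f + f²).
≈ 7.358 × (0.3273 + 0.1071) ≈ 7.358 × 0.4344 ≈ 3.196 mg/L.

3.2 mg/L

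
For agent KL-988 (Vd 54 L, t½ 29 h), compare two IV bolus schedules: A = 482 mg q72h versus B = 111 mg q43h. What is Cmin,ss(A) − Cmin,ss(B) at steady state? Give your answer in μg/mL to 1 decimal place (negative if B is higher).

Regimen A: f = (1/2)^(72/29) ≈ 0.1789; Cmin,ss = (482/54)·f/(1−f) ≈ 1.945 μg/mL.
Regimen B: f = (1/2)^(43/29) ≈ 0.3578; Cmin,ss = (111/54)·f/(1−f) ≈ 1.145 μg/mL.
Difference ≈ 1.945 − 1.145 ≈ 0.800 μg/mL.

0.8 μg/mL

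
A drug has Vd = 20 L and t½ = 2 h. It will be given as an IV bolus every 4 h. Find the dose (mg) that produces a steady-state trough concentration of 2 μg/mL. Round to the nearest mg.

τ/t½ = 4/2 ≈ 2, so f = (1/2)^(4/2) ≈ 0.250000.
Cmin,ss = (D/Vd)·f/(1−f), so D = Cmin,ss·Vd·(1−f)/f.
D = 2 × 20 × (1−f)/f ≈ 2 × 20 × 3.00000 ≈ 120.00 mg.

120 mg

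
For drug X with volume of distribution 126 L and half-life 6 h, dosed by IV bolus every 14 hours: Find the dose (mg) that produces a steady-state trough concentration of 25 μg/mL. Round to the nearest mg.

12725 mg

τ/t½ = 14/6 ≈ 2.3333, so f = (1/2)^(14/6) ≈ 0.198425.
Cmin,ss = (D/Vd)·f/(1−f), so D = Cmin,ss·Vd·(1−f)/f.
D = 25 × 126 × (1−f)/f ≈ 25 × 126 × 4.03969 ≈ 12725.02 mg.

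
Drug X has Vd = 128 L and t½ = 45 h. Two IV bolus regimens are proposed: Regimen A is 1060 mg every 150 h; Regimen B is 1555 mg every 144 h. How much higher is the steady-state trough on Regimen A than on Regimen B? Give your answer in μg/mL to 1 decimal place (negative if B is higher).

-0.6 μg/mL

Regimen A: f = (1/2)^(150/45) ≈ 0.0992; Cmin,ss = (1060/128)·f/(1−f) ≈ 0.912 μg/mL.
Regimen B: f = (1/2)^(144/45) ≈ 0.1088; Cmin,ss = (1555/128)·f/(1−f) ≈ 1.483 μg/mL.
Difference ≈ 0.912 − 1.483 ≈ -0.571 μg/mL.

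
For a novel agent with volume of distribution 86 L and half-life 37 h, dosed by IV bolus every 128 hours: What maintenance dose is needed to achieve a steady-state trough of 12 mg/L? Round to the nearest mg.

10320 mg

τ/t½ = 128/37 ≈ 3.4595, so f = (1/2)^(128/37) ≈ 0.090907.
Cmin,ss = (D/Vd)·f/(1−f), so D = Cmin,ss·Vd·(1−f)/f.
D = 12 × 86 × (1−f)/f ≈ 12 × 86 × 10.00025 ≈ 10320.26 mg.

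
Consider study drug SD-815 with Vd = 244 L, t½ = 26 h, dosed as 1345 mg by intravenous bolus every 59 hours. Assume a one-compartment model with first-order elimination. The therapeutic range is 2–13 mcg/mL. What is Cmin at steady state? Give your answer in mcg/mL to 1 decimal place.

k = ln2/t½ = ln2/26 ≈ 0.026660 h⁻¹; fraction remaining f = e^(−kτ) = e^(−0.026660×59) ≈ 0.2074.
Accumulation ratio R = 1/(1 − f) ≈ 1/0.7926 ≈ 1.2617.
Single-dose peak C₀ = D/Vd = 1345/244 ≈ 5.512 mcg/mL.
Steady-state peak Cmax,ss = C₀·R ≈ 5.512 × 1.2617 ≈ 6.954 mcg/mL.
One interval later, Cmin,ss = Cmax,ss·e^(−kτ) ≈ 6.954 × 0.2074 ≈ 1.442 mcg/mL.
Trough 1.4 mcg/mL vs MEC 2 mcg/mL: subtherapeutic.

1.4 mcg/mL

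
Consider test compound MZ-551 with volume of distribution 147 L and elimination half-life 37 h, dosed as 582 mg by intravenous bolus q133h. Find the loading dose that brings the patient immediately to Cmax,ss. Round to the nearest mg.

635 mg

f = (1/2)^(133/37) ≈ 0.082779; accumulation ratio R = 1/(1−f) ≈ 1.09025.
Loading dose to hit Cmax,ss on first dose: D_load = D_maint·R ≈ 582 × 1.09025 ≈ 634.53 mg.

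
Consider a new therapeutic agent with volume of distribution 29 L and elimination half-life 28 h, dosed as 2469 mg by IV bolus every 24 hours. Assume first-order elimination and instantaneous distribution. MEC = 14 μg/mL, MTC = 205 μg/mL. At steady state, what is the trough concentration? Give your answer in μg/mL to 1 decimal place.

Over one 24-h interval, 24/28 ≈ 0.85714 half-lives elapse, leaving f ≈ 0.5520 of each dose.
At steady state, accumulation factor R = 1/(1 − e^(−kτ)) ≈ 2.2321.
Single-dose peak C₀ = D/Vd = 2469/29 ≈ 85.138 μg/mL.
Cmax,ss = C₀/(1 − f) ≈ 85.138/0.4480 ≈ 190.040 μg/mL.
One interval later, Cmin,ss = Cmax,ss·e^(−kτ) ≈ 190.040 × 0.5520 ≈ 104.902 μg/mL.
Trough 104.9 μg/mL vs MEC 14 μg/mL: adequate.

104.9 μg/mL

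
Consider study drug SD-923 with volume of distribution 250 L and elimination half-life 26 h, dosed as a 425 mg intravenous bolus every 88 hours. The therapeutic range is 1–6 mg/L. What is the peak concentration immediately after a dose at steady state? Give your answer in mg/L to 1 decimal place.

Over one 88-h interval, 88/26 ≈ 3.3846 half-lives elapse, leaving f ≈ 0.0957 of each dose.
At steady state, accumulation factor R = 1/(1 − e^(−kτ)) ≈ 1.1058.
Each bolus raises the concentration by D/Vd = 425/250 ≈ 1.700 mg/L.
Cmax,ss = C₀/(1 − f) ≈ 1.700/0.9043 ≈ 1.880 mg/L.
Peak 1.9 mg/L vs MTC 6 mg/L: below toxic threshold.

1.9 mg/L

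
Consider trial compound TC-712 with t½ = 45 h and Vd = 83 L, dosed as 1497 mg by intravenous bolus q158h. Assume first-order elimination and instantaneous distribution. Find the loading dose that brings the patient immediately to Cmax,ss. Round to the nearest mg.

f = (1/2)^(158/45) ≈ 0.087710; accumulation ratio R = 1/(1−f) ≈ 1.09614.
Loading dose to hit Cmax,ss on first dose: D_load = D_maint·R ≈ 1497 × 1.09614 ≈ 1640.92 mg.

1641 mg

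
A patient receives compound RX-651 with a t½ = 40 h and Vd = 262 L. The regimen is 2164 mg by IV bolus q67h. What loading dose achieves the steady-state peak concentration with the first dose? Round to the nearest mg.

f = (1/2)^(67/40) ≈ 0.313166; accumulation ratio R = 1/(1−f) ≈ 1.45596.
Loading dose to hit Cmax,ss on first dose: D_load = D_maint·R ≈ 2164 × 1.45596 ≈ 3150.70 mg.

3151 mg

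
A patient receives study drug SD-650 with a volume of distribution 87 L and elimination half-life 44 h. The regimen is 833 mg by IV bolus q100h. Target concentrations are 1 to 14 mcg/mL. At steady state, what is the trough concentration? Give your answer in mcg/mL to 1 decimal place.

τ/t½ = 100/44 ≈ 2.2727, so fraction remaining f = (1/2)^(100/44) ≈ 0.2069.
Accumulation ratio R = 1/(1 − f) ≈ 1/0.7931 ≈ 1.2609.
Each bolus raises the concentration by D/Vd = 833/87 ≈ 9.575 mcg/mL.
Steady-state peak Cmax,ss = C₀·R ≈ 9.575 × 1.2609 ≈ 12.073 mcg/mL.
Steady-state trough Cmin,ss = Cmax,ss·f ≈ 12.073 × 0.2069 ≈ 2.498 mcg/mL.
Trough 2.5 mcg/mL vs MEC 1 mcg/mL: adequate.

2.5 mcg/mL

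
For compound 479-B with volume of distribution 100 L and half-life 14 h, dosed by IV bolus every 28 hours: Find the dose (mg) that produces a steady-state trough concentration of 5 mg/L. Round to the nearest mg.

1500 mg

τ/t½ = 28/14 ≈ 2, so f = (1/2)^(28/14) ≈ 0.250000.
Cmin,ss = (D/Vd)·f/(1−f), so D = Cmin,ss·Vd·(1−f)/f.
D = 5 × 100 × (1−f)/f ≈ 5 × 100 × 3.00000 ≈ 1500.00 mg.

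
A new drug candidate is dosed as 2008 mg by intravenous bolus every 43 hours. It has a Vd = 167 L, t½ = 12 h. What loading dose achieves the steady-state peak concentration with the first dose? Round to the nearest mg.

2191 mg

f = (1/2)^(43/12) ≈ 0.083427; accumulation ratio R = 1/(1−f) ≈ 1.09102.
Loading dose to hit Cmax,ss on first dose: D_load = D_maint·R ≈ 2008 × 1.09102 ≈ 2190.77 mg.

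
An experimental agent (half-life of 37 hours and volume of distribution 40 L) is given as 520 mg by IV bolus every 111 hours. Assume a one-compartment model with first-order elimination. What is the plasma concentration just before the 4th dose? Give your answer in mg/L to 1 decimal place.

f = (1/2)^(τ/t½) = (1/2)^(111/37) ≈ 0.1250.
C₀ = D/Vd = 520/40 ≈ 13.000 mg/L.
Before the 4th dose, 3 doses have been given. Superposition: Cmin = C₀·(f + f² + … + f^3).
≈ 13.000 × (0.1250 + 0.0156 + 0.0020) ≈ 13.000 × 0.1426 ≈ 1.854 mg/L.

1.9 mg/L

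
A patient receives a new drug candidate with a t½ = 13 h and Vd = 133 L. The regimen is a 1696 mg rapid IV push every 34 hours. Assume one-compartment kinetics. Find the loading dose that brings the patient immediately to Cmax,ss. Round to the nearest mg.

f = (1/2)^(34/13) ≈ 0.163189; accumulation ratio R = 1/(1−f) ≈ 1.19501.
Loading dose to hit Cmax,ss on first dose: D_load = D_maint·R ≈ 1696 × 1.19501 ≈ 2026.74 mg.

2027 mg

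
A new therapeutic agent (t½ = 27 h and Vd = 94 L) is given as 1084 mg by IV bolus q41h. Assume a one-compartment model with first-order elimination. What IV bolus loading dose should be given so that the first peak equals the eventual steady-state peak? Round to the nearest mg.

1665 mg

f = (1/2)^(41/27) ≈ 0.349044; accumulation ratio R = 1/(1−f) ≈ 1.53620.
Loading dose to hit Cmax,ss on first dose: D_load = D_maint·R ≈ 1084 × 1.53620 ≈ 1665.24 mg.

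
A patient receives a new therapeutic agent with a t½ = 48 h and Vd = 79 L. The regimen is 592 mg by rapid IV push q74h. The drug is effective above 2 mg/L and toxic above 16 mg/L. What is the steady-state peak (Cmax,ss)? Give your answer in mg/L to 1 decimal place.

k = ln2/t½ = ln2/48 ≈ 0.014441 h⁻¹; fraction remaining f = e^(−kτ) = e^(−0.014441×74) ≈ 0.3435.
Accumulation ratio R = 1/(1 − f) ≈ 1/0.6565 ≈ 1.5232.
Each bolus raises the concentration by D/Vd = 592/79 ≈ 7.494 mg/L.
Steady-state peak Cmax,ss = C₀·R ≈ 7.494 × 1.5232 ≈ 11.415 mg/L.
Peak 11.4 mg/L vs MTC 16 mg/L: below toxic threshold.

11.4 mg/L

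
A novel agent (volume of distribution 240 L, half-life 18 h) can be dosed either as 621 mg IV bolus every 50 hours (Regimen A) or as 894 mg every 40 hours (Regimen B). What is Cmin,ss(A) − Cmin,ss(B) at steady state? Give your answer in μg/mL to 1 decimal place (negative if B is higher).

Regimen A: f = (1/2)^(50/18) ≈ 0.1458; Cmin,ss = (621/240)·f/(1−f) ≈ 0.442 μg/mL.
Regimen B: f = (1/2)^(40/18) ≈ 0.2143; Cmin,ss = (894/240)·f/(1−f) ≈ 1.016 μg/mL.
Difference ≈ 0.442 − 1.016 ≈ -0.574 μg/mL.

-0.6 μg/mL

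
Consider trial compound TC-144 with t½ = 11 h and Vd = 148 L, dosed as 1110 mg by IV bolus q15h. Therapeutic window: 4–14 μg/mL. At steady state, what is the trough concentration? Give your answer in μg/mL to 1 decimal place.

4.8 μg/mL

Over one 15-h interval, 15/11 ≈ 1.3636 half-lives elapse, leaving f ≈ 0.3886 of each dose.
At steady state, accumulation factor R = 1/(1 − e^(−kτ)) ≈ 1.6356.
Each bolus raises the concentration by D/Vd = 1110/148 ≈ 7.500 μg/mL.
Steady-state peak Cmax,ss = C₀·R ≈ 7.500 × 1.6356 ≈ 12.267 μg/mL.
One interval later, Cmin,ss = Cmax,ss·e^(−kτ) ≈ 12.267 × 0.3886 ≈ 4.767 μg/mL.
Trough 4.8 μg/mL vs MEC 4 μg/mL: adequate.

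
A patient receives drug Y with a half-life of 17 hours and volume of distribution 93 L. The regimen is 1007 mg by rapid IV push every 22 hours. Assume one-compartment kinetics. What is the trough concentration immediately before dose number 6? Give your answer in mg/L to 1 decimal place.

f = (1/2)^(τ/t½) = (1/2)^(22/17) ≈ 0.4078.
C₀ = D/Vd = 1007/93 ≈ 10.828 mg/L.
Before the 6th dose, 5 doses have been given. Superposition: Cmin = C₀·(f + f² + … + f^5).
≈ 10.828 × (0.4078 + 0.1663 + 0.0678 + 0.0277 + 0.0113) ≈ 10.828 × 0.6809 ≈ 7.373 mg/L.

7.4 mg/L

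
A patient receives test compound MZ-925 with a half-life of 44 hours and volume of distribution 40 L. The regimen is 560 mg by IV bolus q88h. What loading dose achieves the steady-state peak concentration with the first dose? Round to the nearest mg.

747 mg

f = (1/2)^(88/44) ≈ 0.250000; accumulation ratio R = 1/(1−f) ≈ 1.33333.
Loading dose to hit Cmax,ss on first dose: D_load = D_maint·R ≈ 560 × 1.33333 ≈ 746.66 mg.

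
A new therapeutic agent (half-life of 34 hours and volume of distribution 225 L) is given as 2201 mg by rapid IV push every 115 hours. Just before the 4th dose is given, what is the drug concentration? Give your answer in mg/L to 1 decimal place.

1.0 mg/L

f = (1/2)^(τ/t½) = (1/2)^(115/34) ≈ 0.0959.
C₀ = D/Vd = 2201/225 ≈ 9.782 mg/L.
Before the 4th dose, 3 doses have been given. Superposition: Cmin = C₀·(f + f² + … + f^3).
≈ 9.782 × (0.0959 + 0.0092 + 0.0009) ≈ 9.782 × 0.1060 ≈ 1.037 mg/L.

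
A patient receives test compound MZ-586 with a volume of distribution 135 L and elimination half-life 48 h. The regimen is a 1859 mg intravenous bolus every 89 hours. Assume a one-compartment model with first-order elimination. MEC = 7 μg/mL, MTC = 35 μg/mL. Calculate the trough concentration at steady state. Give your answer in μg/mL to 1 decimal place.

Over one 89-h interval, 89/48 ≈ 1.8542 half-lives elapse, leaving f ≈ 0.2766 of each dose.
At steady state, accumulation factor R = 1/(1 − e^(−kτ)) ≈ 1.3824.
Single-dose peak C₀ = D/Vd = 1859/135 ≈ 13.770 μg/mL.
Steady-state peak Cmax,ss = C₀·R ≈ 13.770 × 1.3824 ≈ 19.036 μg/mL.
Steady-state trough Cmin,ss = Cmax,ss·f ≈ 19.036 × 0.2766 ≈ 5.265 μg/mL.
Trough 5.3 μg/mL vs MEC 7 μg/mL: subtherapeutic.

5.3 μg/mL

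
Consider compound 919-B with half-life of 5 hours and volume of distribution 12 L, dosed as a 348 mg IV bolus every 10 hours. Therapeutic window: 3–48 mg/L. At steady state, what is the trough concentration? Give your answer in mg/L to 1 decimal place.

The dosing interval is 2 half-lives, so f = 2^(−2) = 0.25.
Accumulation ratio R = 1/(1 − f) = 1/0.75 = 4/3.
Single-dose peak C₀ = D/Vd = 348/12 = 29 mg/L.
Steady-state peak Cmax,ss = C₀·R = 29 × 4/3 ≈ 38.667 mg/L.
Steady-state trough Cmin,ss = Cmax,ss·f ≈ 38.667 × 0.25 ≈ 9.667 mg/L.
Trough 9.7 mg/L vs MEC 3 mg/L: adequate.

9.7 mg/L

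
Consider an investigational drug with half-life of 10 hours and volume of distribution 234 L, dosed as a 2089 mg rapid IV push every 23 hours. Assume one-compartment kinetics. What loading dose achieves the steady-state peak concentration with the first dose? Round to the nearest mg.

2621 mg

f = (1/2)^(23/10) ≈ 0.203063; accumulation ratio R = 1/(1−f) ≈ 1.25480.
Loading dose to hit Cmax,ss on first dose: D_load = D_maint·R ≈ 2089 × 1.25480 ≈ 2621.28 mg.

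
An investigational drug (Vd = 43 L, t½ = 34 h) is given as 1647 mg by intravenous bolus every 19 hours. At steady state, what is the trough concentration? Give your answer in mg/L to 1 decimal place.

81.0 mg/L

Over one 19-h interval, 19/34 ≈ 0.55882 half-lives elapse, leaving f ≈ 0.6789 of each dose.
Single-dose peak C₀ = D/Vd = 1647/43 ≈ 38.302 mg/L.
Steady-state trough Cmin,ss = C₀·f/(1−f) ≈ 38.302 × 0.6789/0.3211 ≈ 80.982 mg/L.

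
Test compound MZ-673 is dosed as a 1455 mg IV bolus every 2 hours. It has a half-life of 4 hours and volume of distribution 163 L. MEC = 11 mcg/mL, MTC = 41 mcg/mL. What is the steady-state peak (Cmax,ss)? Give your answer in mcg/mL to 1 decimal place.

k = ln2/t½ = ln2/4 ≈ 0.173287 h⁻¹; fraction remaining f = e^(−kτ) = e^(−0.173287×2) ≈ 0.7071.
Accumulation ratio R = 1/(1 − f) ≈ 1/0.2929 ≈ 3.4141.
Single-dose peak C₀ = D/Vd = 1455/163 ≈ 8.926 mcg/mL.
Cmax,ss = C₀/(1 − f) ≈ 8.926/0.2929 ≈ 30.475 mcg/mL.
Peak 30.5 mcg/mL vs MTC 41 mcg/mL: below toxic threshold.

30.5 mcg/mL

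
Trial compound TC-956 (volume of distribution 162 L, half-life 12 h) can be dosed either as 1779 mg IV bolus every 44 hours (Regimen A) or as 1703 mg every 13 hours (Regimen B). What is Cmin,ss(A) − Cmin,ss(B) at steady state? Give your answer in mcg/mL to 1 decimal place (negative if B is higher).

Regimen A: f = (1/2)^(44/12) ≈ 0.0787; Cmin,ss = (1779/162)·f/(1−f) ≈ 0.938 mcg/mL.
Regimen B: f = (1/2)^(13/12) ≈ 0.4719; Cmin,ss = (1703/162)·f/(1−f) ≈ 9.394 mcg/mL.
Difference ≈ 0.938 − 9.394 ≈ -8.456 mcg/mL.

-8.5 mcg/mL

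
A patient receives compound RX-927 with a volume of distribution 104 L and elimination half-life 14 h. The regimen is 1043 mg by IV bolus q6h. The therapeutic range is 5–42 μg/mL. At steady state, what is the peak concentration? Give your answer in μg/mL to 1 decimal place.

τ/t½ = 6/14 ≈ 0.42857, so fraction remaining f = (1/2)^(6/14) ≈ 0.7430.
Accumulation ratio R = 1/(1 − f) ≈ 1/0.2570 ≈ 3.8911.
Single-dose peak C₀ = D/Vd = 1043/104 ≈ 10.029 μg/mL.
Cmax,ss = C₀/(1 − f) ≈ 10.029/0.2570 ≈ 39.023 μg/mL.
Peak 39.0 μg/mL vs MTC 42 μg/mL: below toxic threshold.

39.0 μg/mL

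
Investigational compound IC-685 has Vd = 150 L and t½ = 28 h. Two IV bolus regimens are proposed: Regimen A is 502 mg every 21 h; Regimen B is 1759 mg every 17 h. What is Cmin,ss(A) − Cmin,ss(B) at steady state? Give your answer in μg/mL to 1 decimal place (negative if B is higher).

-17.5 μg/mL

Regimen A: f = (1/2)^(21/28) ≈ 0.5946; Cmin,ss = (502/150)·f/(1−f) ≈ 4.909 μg/mL.
Regimen B: f = (1/2)^(17/28) ≈ 0.6565; Cmin,ss = (1759/150)·f/(1−f) ≈ 22.412 μg/mL.
Difference ≈ 4.909 − 22.412 ≈ -17.503 μg/mL.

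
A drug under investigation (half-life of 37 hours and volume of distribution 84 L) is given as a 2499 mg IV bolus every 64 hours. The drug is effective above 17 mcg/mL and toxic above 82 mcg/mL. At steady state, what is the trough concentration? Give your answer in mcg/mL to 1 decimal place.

12.8 mcg/mL

τ/t½ = 64/37 ≈ 1.7297, so fraction remaining f = (1/2)^(64/37) ≈ 0.3015.
Accumulation ratio R = 1/(1 − f) ≈ 1/0.6985 ≈ 1.4316.
Each bolus raises the concentration by D/Vd = 2499/84 ≈ 29.750 mcg/mL.
Steady-state peak Cmax,ss = C₀·R ≈ 29.750 × 1.4316 ≈ 42.590 mcg/mL.
Steady-state trough Cmin,ss = Cmax,ss·f ≈ 42.590 × 0.3015 ≈ 12.841 mcg/mL.
Trough 12.8 mcg/mL vs MEC 17 mcg/mL: subtherapeutic.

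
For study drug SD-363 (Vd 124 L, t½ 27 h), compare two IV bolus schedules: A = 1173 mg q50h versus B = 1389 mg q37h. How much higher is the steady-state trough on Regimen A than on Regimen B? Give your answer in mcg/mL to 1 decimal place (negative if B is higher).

Regimen A: f = (1/2)^(50/27) ≈ 0.2770; Cmin,ss = (1173/124)·f/(1−f) ≈ 3.624 mcg/mL.
Regimen B: f = (1/2)^(37/27) ≈ 0.3868; Cmin,ss = (1389/124)·f/(1−f) ≈ 7.066 mcg/mL.
Difference ≈ 3.624 − 7.066 ≈ -3.442 mcg/mL.

-3.4 mcg/mL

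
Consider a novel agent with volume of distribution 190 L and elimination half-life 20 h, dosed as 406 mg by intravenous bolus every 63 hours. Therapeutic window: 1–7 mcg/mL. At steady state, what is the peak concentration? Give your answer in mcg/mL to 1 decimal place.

2.4 mcg/mL

τ/t½ = 63/20 ≈ 3.15, so fraction remaining f = (1/2)^(63/20) ≈ 0.1127.
Accumulation ratio R = 1/(1 − f) ≈ 1/0.8873 ≈ 1.1270.
Each bolus raises the concentration by D/Vd = 406/190 ≈ 2.137 mcg/mL.
Cmax,ss = C₀/(1 − f) ≈ 2.137/0.8873 ≈ 2.408 mcg/mL.
Peak 2.4 mcg/mL vs MTC 7 mcg/mL: below toxic threshold.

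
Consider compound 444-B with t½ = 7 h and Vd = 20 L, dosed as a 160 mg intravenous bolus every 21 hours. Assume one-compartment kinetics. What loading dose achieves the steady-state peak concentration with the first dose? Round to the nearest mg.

183 mg

f = (1/2)^(21/7) ≈ 0.125000; accumulation ratio R = 1/(1−f) ≈ 1.14286.
Loading dose to hit Cmax,ss on first dose: D_load = D_maint·R ≈ 160 × 1.14286 ≈ 182.86 mg.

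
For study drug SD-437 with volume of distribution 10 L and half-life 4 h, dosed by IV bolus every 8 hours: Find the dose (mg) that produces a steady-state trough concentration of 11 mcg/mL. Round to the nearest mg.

τ/t½ = 8/4 ≈ 2, so f = (1/2)^(8/4) ≈ 0.250000.
Cmin,ss = (D/Vd)·f/(1−f), so D = Cmin,ss·Vd·(1−f)/f.
D = 11 × 10 × (1−f)/f ≈ 11 × 10 × 3.00000 ≈ 330.00 mg.

330 mg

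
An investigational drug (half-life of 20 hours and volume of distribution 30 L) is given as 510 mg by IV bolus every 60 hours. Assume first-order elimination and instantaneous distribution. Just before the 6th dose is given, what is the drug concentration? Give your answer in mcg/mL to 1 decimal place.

2.4 mcg/mL

f = (1/2)^(τ/t½) = (1/2)^(60/20) ≈ 0.1250.
C₀ = D/Vd = 510/30 ≈ 17.000 mcg/mL.
Before the 6th dose, 5 doses have been given. Superposition: Cmin = C₀·(f + f² + … + f^5).
≈ 17.000 × (0.1250 + 0.0156 + 0.0020 + 0.0002 + 0.0000) ≈ 17.000 × 0.1428 ≈ 2.428 mcg/mL.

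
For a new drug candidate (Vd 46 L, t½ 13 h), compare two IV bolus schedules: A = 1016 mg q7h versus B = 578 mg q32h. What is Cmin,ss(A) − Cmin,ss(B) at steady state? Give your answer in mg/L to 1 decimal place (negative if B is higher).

46.0 mg/L

Regimen A: f = (1/2)^(7/13) ≈ 0.6885; Cmin,ss = (1016/46)·f/(1−f) ≈ 48.818 mg/L.
Regimen B: f = (1/2)^(32/13) ≈ 0.1816; Cmin,ss = (578/46)·f/(1−f) ≈ 2.788 mg/L.
Difference ≈ 48.818 − 2.788 ≈ 46.030 mg/L.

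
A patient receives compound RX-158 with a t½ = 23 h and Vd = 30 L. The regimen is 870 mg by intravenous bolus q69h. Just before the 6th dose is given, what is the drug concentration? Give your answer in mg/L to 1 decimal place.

4.1 mg/L

f = (1/2)^(τ/t½) = (1/2)^(69/23) ≈ 0.1250.
C₀ = D/Vd = 870/30 ≈ 29.000 mg/L.
Before the 6th dose, 5 doses have been given. Superposition: Cmin = C₀·(f + f² + … + f^5).
≈ 29.000 × (0.1250 + 0.0156 + 0.0020 + 0.0002 + 0.0000) ≈ 29.000 × 0.1428 ≈ 4.141 mg/L.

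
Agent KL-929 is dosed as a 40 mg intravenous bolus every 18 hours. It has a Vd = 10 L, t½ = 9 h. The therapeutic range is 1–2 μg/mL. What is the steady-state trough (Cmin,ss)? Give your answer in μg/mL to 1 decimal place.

1.3 μg/mL

The dosing interval is 2 half-lives, so f = 2^(−2) = 0.25.
Accumulation ratio R = 1/(1 − f) = 1/0.75 = 4/3.
Single-dose peak C₀ = D/Vd = 40/10 = 4 μg/mL.
Steady-state peak Cmax,ss = C₀·R = 4 × 4/3 ≈ 5.333 μg/mL.
Steady-state trough Cmin,ss = Cmax,ss·f ≈ 5.333 × 0.25 ≈ 1.333 μg/mL.
Trough 1.3 μg/mL vs MEC 1 μg/mL: adequate.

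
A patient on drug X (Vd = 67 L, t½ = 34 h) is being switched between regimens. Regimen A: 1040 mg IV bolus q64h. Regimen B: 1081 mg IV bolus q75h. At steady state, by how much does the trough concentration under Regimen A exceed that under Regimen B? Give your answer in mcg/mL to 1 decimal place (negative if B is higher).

1.3 mcg/mL

Regimen A: f = (1/2)^(64/34) ≈ 0.2712; Cmin,ss = (1040/67)·f/(1−f) ≈ 5.776 mcg/mL.
Regimen B: f = (1/2)^(75/34) ≈ 0.2168; Cmin,ss = (1081/67)·f/(1−f) ≈ 4.466 mcg/mL.
Difference ≈ 5.776 − 4.466 ≈ 1.310 mcg/mL.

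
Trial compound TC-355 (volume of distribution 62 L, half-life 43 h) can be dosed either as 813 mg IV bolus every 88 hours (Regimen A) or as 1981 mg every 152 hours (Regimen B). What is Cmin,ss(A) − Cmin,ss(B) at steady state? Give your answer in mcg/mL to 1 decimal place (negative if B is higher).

Regimen A: f = (1/2)^(88/43) ≈ 0.2421; Cmin,ss = (813/62)·f/(1−f) ≈ 4.189 mcg/mL.
Regimen B: f = (1/2)^(152/43) ≈ 0.0863; Cmin,ss = (1981/62)·f/(1−f) ≈ 3.018 mcg/mL.
Difference ≈ 4.189 − 3.018 ≈ 1.171 mcg/mL.

1.2 mcg/mL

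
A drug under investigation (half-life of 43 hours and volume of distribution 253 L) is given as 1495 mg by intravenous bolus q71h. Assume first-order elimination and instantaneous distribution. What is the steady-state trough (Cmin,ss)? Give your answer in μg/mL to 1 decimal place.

τ/t½ = 71/43 ≈ 1.6512, so fraction remaining f = (1/2)^(71/43) ≈ 0.3184.
Each bolus raises the concentration by D/Vd = 1495/253 ≈ 5.909 μg/mL.
Steady-state trough Cmin,ss = C₀·f/(1−f) ≈ 5.909 × 0.3184/0.6816 ≈ 2.760 μg/mL.

2.8 μg/mL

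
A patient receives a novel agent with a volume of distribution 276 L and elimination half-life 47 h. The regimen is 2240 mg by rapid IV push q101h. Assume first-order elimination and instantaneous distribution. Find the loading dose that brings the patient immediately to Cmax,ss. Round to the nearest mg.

2892 mg

f = (1/2)^(101/47) ≈ 0.225479; accumulation ratio R = 1/(1−f) ≈ 1.29112.
Loading dose to hit Cmax,ss on first dose: D_load = D_maint·R ≈ 2240 × 1.29112 ≈ 2892.11 mg.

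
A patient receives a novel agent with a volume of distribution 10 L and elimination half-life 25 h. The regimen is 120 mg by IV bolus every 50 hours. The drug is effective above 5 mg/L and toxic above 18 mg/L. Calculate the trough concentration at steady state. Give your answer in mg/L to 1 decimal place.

The dosing interval is 2 half-lives, so f = 2^(−2) = 0.25.
At steady state, R = 1/(1 − 0.25) = 4/3.
Single-dose peak C₀ = D/Vd = 120/10 = 12 mg/L.
Steady-state peak Cmax,ss = C₀·R = 12 × 4/3 ≈ 16.000 mg/L.
Steady-state trough Cmin,ss = Cmax,ss·f ≈ 16.000 × 0.25 ≈ 4.000 mg/L.
Trough 4.0 mg/L vs MEC 5 mg/L: subtherapeutic.

4.0 mg/L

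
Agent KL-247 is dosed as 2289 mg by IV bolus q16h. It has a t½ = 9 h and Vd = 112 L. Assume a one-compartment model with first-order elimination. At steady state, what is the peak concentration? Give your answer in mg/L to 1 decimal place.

Over one 16-h interval, 16/9 ≈ 1.7778 half-lives elapse, leaving f ≈ 0.2916 of each dose.
At steady state, accumulation factor R = 1/(1 − e^(−kτ)) ≈ 1.4116.
Each bolus raises the concentration by D/Vd = 2289/112 ≈ 20.438 mg/L.
Cmax,ss = C₀/(1 − f) ≈ 20.438/0.7084 ≈ 28.851 mg/L.

28.9 mg/L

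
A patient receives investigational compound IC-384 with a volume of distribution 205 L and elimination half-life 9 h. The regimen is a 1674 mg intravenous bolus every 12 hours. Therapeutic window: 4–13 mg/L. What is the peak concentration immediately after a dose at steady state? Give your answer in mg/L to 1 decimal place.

13.5 mg/L

τ/t½ = 12/9 ≈ 1.3333, so fraction remaining f = (1/2)^(12/9) ≈ 0.3969.
Accumulation ratio R = 1/(1 − f) ≈ 1/0.6031 ≈ 1.6581.
Each bolus raises the concentration by D/Vd = 1674/205 ≈ 8.166 mg/L.
Steady-state peak Cmax,ss = C₀·R ≈ 8.166 × 1.6581 ≈ 13.540 mg/L.
Peak 13.5 mg/L vs MTC 13 mg/L: exceeds toxic threshold.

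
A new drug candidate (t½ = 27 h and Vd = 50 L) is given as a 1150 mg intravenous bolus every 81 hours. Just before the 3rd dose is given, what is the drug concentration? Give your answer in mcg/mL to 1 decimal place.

3.2 mcg/mL

f = (1/2)^(τ/t½) = (1/2)^(81/27) ≈ 0.1250.
C₀ = D/Vd = 1150/50 ≈ 23.000 mcg/mL.
Before the 3rd dose, 2 doses have been given. Superposition: Cmin = C₀·(f + f²).
≈ 23.000 × (0.1250 + 0.0156) ≈ 23.000 × 0.1406 ≈ 3.234 mcg/mL.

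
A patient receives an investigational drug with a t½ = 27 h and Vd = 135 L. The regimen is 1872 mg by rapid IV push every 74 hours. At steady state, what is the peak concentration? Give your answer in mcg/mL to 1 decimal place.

16.3 mcg/mL

Over one 74-h interval, 74/27 ≈ 2.7407 half-lives elapse, leaving f ≈ 0.1496 of each dose.
At steady state, accumulation factor R = 1/(1 − e^(−kτ)) ≈ 1.1759.
Single-dose peak C₀ = D/Vd = 1872/135 ≈ 13.867 mcg/mL.
Steady-state peak Cmax,ss = C₀·R ≈ 13.867 × 1.1759 ≈ 16.306 mcg/mL.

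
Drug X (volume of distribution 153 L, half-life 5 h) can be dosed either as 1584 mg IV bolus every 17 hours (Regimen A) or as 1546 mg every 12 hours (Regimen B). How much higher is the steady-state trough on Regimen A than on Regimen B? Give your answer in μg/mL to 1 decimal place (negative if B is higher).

Regimen A: f = (1/2)^(17/5) ≈ 0.0947; Cmin,ss = (1584/153)·f/(1−f) ≈ 1.083 μg/mL.
Regimen B: f = (1/2)^(12/5) ≈ 0.1895; Cmin,ss = (1546/153)·f/(1−f) ≈ 2.363 μg/mL.
Difference ≈ 1.083 − 2.363 ≈ -1.280 μg/mL.

-1.3 μg/mL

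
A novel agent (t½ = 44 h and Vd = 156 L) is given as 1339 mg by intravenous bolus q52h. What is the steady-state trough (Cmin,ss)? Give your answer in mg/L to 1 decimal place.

6.8 mg/L

k = ln2/t½ = ln2/44 ≈ 0.015753 h⁻¹; fraction remaining f = e^(−kτ) = e^(−0.015753×52) ≈ 0.4408.
Single-dose peak C₀ = D/Vd = 1339/156 ≈ 8.583 mg/L.
Steady-state trough Cmin,ss = C₀·f/(1−f) ≈ 8.583 × 0.4408/0.5592 ≈ 6.766 mg/L.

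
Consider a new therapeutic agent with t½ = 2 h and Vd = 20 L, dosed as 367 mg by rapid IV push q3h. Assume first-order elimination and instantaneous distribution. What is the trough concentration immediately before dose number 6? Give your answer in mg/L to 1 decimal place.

f = (1/2)^(τ/t½) = (1/2)^(3/2) ≈ 0.3536.
C₀ = D/Vd = 367/20 ≈ 18.350 mg/L.
Before the 6th dose, 5 doses have been given. Superposition: Cmin = C₀·(f + f² + … + f^5).
≈ 18.350 × (0.3536 + 0.1250 + 0.0442 + 0.0156 + 0.0055) ≈ 18.350 × 0.5439 ≈ 9.981 mg/L.

10.0 mg/L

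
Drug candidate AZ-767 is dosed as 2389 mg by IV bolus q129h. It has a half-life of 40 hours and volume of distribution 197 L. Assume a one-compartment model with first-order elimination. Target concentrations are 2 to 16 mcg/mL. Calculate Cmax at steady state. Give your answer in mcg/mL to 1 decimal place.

k = ln2/t½ = ln2/40 ≈ 0.017329 h⁻¹; fraction remaining f = e^(−kτ) = e^(−0.017329×129) ≈ 0.1069.
Accumulation ratio R = 1/(1 − f) ≈ 1/0.8931 ≈ 1.1197.
Each bolus raises the concentration by D/Vd = 2389/197 ≈ 12.127 mcg/mL.
Steady-state peak Cmax,ss = C₀·R ≈ 12.127 × 1.1197 ≈ 13.579 mcg/mL.
Peak 13.6 mcg/mL vs MTC 16 mcg/mL: below toxic threshold.

13.6 mcg/mL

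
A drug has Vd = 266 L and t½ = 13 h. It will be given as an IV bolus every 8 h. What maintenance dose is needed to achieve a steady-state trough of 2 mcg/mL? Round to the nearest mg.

τ/t½ = 8/13 ≈ 0.61538, so f = (1/2)^(8/13) ≈ 0.652756.
Cmin,ss = (D/Vd)·f/(1−f), so D = Cmin,ss·Vd·(1−f)/f.
D = 2 × 266 × (1−f)/f ≈ 2 × 266 × 0.53197 ≈ 283.01 mg.

283 mg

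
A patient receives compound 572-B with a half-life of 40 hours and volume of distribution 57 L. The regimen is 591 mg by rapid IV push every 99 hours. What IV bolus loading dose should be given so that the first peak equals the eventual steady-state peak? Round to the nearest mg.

721 mg

f = (1/2)^(99/40) ≈ 0.179867; accumulation ratio R = 1/(1−f) ≈ 1.21931.
Loading dose to hit Cmax,ss on first dose: D_load = D_maint·R ≈ 591 × 1.21931 ≈ 720.61 mg.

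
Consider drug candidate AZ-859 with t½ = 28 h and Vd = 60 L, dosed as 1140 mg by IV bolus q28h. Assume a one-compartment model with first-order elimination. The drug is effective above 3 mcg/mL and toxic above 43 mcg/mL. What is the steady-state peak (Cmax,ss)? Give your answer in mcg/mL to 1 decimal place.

The dosing interval is 1 half-life, so f = 2^(−1) = 0.5.
At steady state, R = 1/(1 − 0.5) = 2/1.
Single-dose peak C₀ = D/Vd = 1140/60 = 19 mcg/mL.
Steady-state peak Cmax,ss = C₀·R = 19 × 2/1 ≈ 38.000 mcg/mL.
Peak 38.0 mcg/mL vs MTC 43 mcg/mL: below toxic threshold.

38.0 mcg/mL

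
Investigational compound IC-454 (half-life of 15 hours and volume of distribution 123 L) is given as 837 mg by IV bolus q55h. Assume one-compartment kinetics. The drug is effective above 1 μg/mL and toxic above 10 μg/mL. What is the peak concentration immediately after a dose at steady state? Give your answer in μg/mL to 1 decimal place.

7.4 μg/mL

Over one 55-h interval, 55/15 ≈ 3.6667 half-lives elapse, leaving f ≈ 0.0787 of each dose.
Accumulation ratio R = 1/(1 − f) ≈ 1/0.9213 ≈ 1.0854.
Single-dose peak C₀ = D/Vd = 837/123 ≈ 6.805 μg/mL.
Steady-state peak Cmax,ss = C₀·R ≈ 6.805 × 1.0854 ≈ 7.386 μg/mL.
Peak 7.4 μg/mL vs MTC 10 μg/mL: below toxic threshold.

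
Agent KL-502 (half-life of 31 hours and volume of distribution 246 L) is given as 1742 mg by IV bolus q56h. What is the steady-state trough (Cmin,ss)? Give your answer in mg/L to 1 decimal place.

2.8 mg/L

k = ln2/t½ = ln2/31 ≈ 0.022360 h⁻¹; fraction remaining f = e^(−kτ) = e^(−0.022360×56) ≈ 0.2859.
At steady state, accumulation factor R = 1/(1 − e^(−kτ)) ≈ 1.4004.
Each bolus raises the concentration by D/Vd = 1742/246 ≈ 7.081 mg/L.
Cmax,ss = C₀/(1 − f) ≈ 7.081/0.7141 ≈ 9.916 mg/L.
Steady-state trough Cmin,ss = Cmax,ss·f ≈ 9.916 × 0.2859 ≈ 2.835 mg/L.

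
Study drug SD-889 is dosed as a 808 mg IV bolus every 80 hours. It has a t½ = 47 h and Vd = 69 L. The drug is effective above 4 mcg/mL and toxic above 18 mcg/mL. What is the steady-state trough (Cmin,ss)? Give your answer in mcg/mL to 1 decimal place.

5.2 mcg/mL

τ/t½ = 80/47 ≈ 1.7021, so fraction remaining f = (1/2)^(80/47) ≈ 0.3073.
Each bolus raises the concentration by D/Vd = 808/69 ≈ 11.710 mcg/mL.
Steady-state trough Cmin,ss = C₀·f/(1−f) ≈ 11.710 × 0.3073/0.6927 ≈ 5.195 mcg/mL.
Trough 5.2 mcg/mL vs MEC 4 mcg/mL: adequate.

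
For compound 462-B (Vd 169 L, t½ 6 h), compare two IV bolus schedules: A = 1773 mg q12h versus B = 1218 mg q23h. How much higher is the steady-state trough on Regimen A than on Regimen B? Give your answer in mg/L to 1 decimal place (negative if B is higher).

Regimen A: f = (1/2)^(12/6) ≈ 0.2500; Cmin,ss = (1773/169)·f/(1−f) ≈ 3.497 mg/L.
Regimen B: f = (1/2)^(23/6) ≈ 0.0702; Cmin,ss = (1218/169)·f/(1−f) ≈ 0.544 mg/L.
Difference ≈ 3.497 − 0.544 ≈ 2.953 mg/L.

3.0 mg/L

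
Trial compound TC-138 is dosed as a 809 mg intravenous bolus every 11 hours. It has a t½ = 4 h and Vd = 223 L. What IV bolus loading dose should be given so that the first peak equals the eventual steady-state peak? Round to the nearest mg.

f = (1/2)^(11/4) ≈ 0.148651; accumulation ratio R = 1/(1−f) ≈ 1.17461.
Loading dose to hit Cmax,ss on first dose: D_load = D_maint·R ≈ 809 × 1.17461 ≈ 950.26 mg.

950 mg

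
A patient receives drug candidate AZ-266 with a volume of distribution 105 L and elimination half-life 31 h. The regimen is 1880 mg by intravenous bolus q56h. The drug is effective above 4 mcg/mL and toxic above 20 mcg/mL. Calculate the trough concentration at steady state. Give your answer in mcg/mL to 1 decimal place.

k = ln2/t½ = ln2/31 ≈ 0.022360 h⁻¹; fraction remaining f = e^(−kτ) = e^(−0.022360×56) ≈ 0.2859.
Accumulation ratio R = 1/(1 − f) ≈ 1/0.7141 ≈ 1.4004.
Single-dose peak C₀ = D/Vd = 1880/105 ≈ 17.905 mcg/mL.
Steady-state peak Cmax,ss = C₀·R ≈ 17.905 × 1.4004 ≈ 25.074 mcg/mL.
Steady-state trough Cmin,ss = Cmax,ss·f ≈ 25.074 × 0.2859 ≈ 7.169 mcg/mL.
Trough 7.2 mcg/mL vs MEC 4 mcg/mL: adequate.

7.2 mcg/mL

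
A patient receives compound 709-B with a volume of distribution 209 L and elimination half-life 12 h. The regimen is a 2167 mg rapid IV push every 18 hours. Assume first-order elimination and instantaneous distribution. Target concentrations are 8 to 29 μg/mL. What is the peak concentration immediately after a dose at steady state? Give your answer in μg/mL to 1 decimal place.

16.0 μg/mL

τ/t½ = 18/12 ≈ 1.5, so fraction remaining f = (1/2)^(18/12) ≈ 0.3536.
At steady state, accumulation factor R = 1/(1 − e^(−kτ)) ≈ 1.5470.
Each bolus raises the concentration by D/Vd = 2167/209 ≈ 10.368 μg/mL.
Steady-state peak Cmax,ss = C₀·R ≈ 10.368 × 1.5470 ≈ 16.039 μg/mL.
Peak 16.0 μg/mL vs MTC 29 μg/mL: below toxic threshold.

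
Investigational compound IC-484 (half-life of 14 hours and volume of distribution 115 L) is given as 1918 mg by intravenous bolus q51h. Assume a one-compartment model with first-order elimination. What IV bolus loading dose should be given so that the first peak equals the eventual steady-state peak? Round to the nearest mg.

2085 mg

f = (1/2)^(51/14) ≈ 0.080055; accumulation ratio R = 1/(1−f) ≈ 1.08702.
Loading dose to hit Cmax,ss on first dose: D_load = D_maint·R ≈ 1918 × 1.08702 ≈ 2084.90 mg.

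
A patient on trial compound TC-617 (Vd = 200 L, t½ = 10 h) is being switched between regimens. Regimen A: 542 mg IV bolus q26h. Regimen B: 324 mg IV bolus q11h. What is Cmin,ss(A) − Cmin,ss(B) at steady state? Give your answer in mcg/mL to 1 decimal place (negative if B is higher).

Regimen A: f = (1/2)^(26/10) ≈ 0.1649; Cmin,ss = (542/200)·f/(1−f) ≈ 0.535 mcg/mL.
Regimen B: f = (1/2)^(11/10) ≈ 0.4665; Cmin,ss = (324/200)·f/(1−f) ≈ 1.417 mcg/mL.
Difference ≈ 0.535 − 1.417 ≈ -0.882 mcg/mL.

-0.9 mcg/mL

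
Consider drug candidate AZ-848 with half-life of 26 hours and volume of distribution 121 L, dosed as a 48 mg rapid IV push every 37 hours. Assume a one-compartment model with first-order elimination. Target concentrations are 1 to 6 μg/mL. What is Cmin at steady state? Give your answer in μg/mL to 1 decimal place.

Over one 37-h interval, 37/26 ≈ 1.4231 half-lives elapse, leaving f ≈ 0.3729 of each dose.
Accumulation ratio R = 1/(1 − f) ≈ 1/0.6271 ≈ 1.5946.
Single-dose peak C₀ = D/Vd = 48/121 ≈ 0.397 μg/mL.
Cmax,ss = C₀/(1 − f) ≈ 0.397/0.6271 ≈ 0.633 μg/mL.
Steady-state trough Cmin,ss = Cmax,ss·f ≈ 0.633 × 0.3729 ≈ 0.236 μg/mL.
Trough 0.2 μg/mL vs MEC 1 μg/mL: subtherapeutic.

0.2 μg/mL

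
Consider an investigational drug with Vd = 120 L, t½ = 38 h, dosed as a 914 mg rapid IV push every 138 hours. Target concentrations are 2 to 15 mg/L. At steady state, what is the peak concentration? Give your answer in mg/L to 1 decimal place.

8.3 mg/L

k = ln2/t½ = ln2/38 ≈ 0.018241 h⁻¹; fraction remaining f = e^(−kτ) = e^(−0.018241×138) ≈ 0.0807.
At steady state, accumulation factor R = 1/(1 − e^(−kτ)) ≈ 1.0878.
Single-dose peak C₀ = D/Vd = 914/120 ≈ 7.617 mg/L.
Steady-state peak Cmax,ss = C₀·R ≈ 7.617 × 1.0878 ≈ 8.286 mg/L.
Peak 8.3 mg/L vs MTC 15 mg/L: below toxic threshold.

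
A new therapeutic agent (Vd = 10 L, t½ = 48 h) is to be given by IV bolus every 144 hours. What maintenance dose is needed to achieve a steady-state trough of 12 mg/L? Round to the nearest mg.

τ/t½ = 144/48 ≈ 3, so f = (1/2)^(144/48) ≈ 0.125000.
Cmin,ss = (D/Vd)·f/(1−f), so D = Cmin,ss·Vd·(1−f)/f.
D = 12 × 10 × (1−f)/f ≈ 12 × 10 × 7.00000 ≈ 840.00 mg.

840 mg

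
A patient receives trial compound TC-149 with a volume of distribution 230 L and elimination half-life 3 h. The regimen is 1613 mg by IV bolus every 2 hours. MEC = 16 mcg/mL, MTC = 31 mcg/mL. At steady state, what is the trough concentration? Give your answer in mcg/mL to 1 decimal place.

11.9 mcg/mL

k = ln2/t½ = ln2/3 ≈ 0.231049 h⁻¹; fraction remaining f = e^(−kτ) = e^(−0.231049×2) ≈ 0.6300.
Accumulation ratio R = 1/(1 − f) ≈ 1/0.3700 ≈ 2.7027.
Each bolus raises the concentration by D/Vd = 1613/230 ≈ 7.013 mcg/mL.
Steady-state peak Cmax,ss = C₀·R ≈ 7.013 × 2.7027 ≈ 18.954 mcg/mL.
Steady-state trough Cmin,ss = Cmax,ss·f ≈ 18.954 × 0.6300 ≈ 11.941 mcg/mL.
Trough 11.9 mcg/mL vs MEC 16 mcg/mL: subtherapeutic.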